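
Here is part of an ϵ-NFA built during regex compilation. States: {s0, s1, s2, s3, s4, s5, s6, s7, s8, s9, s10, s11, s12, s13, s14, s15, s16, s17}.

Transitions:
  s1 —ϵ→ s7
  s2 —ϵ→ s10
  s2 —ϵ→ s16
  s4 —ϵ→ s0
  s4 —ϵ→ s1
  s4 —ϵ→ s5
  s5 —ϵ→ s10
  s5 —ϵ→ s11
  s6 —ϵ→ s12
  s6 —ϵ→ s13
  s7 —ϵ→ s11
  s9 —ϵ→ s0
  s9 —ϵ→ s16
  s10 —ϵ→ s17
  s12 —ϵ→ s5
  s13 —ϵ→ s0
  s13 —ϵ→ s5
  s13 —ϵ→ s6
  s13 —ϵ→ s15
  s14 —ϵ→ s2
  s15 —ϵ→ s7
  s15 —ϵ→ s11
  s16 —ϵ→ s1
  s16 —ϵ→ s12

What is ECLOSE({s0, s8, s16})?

{s0, s1, s5, s7, s8, s10, s11, s12, s16, s17}

Start with {s0, s8, s16}.
From s16 via ϵ: add s1, s12.
From s1 via ϵ: add s7.
From s12 via ϵ: add s5.
From s5 via ϵ: add s10, s11.
From s10 via ϵ: add s17.
No new states can be added; the closed set is {s0, s1, s5, s7, s8, s10, s11, s12, s16, s17}.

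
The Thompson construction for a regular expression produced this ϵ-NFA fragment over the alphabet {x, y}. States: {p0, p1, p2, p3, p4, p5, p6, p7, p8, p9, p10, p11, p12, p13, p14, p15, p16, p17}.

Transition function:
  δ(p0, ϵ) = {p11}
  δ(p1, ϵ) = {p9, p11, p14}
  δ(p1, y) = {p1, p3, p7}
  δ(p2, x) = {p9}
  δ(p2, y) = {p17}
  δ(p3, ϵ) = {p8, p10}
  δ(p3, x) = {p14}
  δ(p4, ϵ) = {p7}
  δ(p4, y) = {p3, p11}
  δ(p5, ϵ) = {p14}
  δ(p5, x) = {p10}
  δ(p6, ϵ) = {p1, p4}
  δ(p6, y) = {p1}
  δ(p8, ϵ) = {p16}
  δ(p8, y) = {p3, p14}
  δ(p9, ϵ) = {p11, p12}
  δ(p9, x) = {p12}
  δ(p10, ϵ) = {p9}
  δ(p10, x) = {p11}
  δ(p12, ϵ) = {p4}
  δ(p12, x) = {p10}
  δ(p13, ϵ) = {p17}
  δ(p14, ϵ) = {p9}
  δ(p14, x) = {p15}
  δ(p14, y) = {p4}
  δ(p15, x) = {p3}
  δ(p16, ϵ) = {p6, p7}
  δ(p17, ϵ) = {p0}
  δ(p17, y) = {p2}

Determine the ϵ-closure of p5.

Start with {p5}.
From p5 via ϵ: add p14.
From p14 via ϵ: add p9.
From p9 via ϵ: add p11, p12.
From p12 via ϵ: add p4.
From p4 via ϵ: add p7.
No new states can be added; the closed set is {p4, p5, p7, p9, p11, p12, p14}.

{p4, p5, p7, p9, p11, p12, p14}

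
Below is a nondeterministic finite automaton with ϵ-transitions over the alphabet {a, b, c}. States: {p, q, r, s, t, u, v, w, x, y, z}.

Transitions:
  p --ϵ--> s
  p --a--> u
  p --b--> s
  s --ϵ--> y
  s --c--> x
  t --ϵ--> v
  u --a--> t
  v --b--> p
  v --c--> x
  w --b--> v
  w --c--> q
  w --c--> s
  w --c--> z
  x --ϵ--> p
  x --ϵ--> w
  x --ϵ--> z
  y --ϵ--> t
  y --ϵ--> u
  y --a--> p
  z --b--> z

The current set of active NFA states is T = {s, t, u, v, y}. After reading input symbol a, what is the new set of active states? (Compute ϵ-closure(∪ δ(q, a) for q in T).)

u on a → {t}.
y on a → {p}.
No a-transition from s, t, v.
Union after reading a: {p, t}.
Now take the ϵ-closure:
From p via ϵ: add s.
From t via ϵ: add v.
From s via ϵ: add y.
From y via ϵ: add u.
No new states can be added; the closed set is {p, s, t, u, v, y}.

{p, s, t, u, v, y}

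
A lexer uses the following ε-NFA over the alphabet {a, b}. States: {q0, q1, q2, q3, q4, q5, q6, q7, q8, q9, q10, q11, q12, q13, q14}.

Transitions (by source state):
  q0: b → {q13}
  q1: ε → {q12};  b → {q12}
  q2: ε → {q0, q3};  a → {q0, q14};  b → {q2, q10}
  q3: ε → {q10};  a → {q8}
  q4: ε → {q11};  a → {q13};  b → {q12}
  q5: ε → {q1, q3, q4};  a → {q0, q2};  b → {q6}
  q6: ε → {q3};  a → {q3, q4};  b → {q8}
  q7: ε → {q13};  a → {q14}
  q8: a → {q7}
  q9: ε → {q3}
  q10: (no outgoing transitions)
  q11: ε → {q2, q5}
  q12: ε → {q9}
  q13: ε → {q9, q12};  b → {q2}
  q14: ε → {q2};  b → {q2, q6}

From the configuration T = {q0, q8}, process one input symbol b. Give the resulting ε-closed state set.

q0 on b → {q13}.
No b-transition from q8.
Union after reading b: {q13}.
Now take the ε-closure:
From q13 via ε: add q9, q12.
From q9 via ε: add q3.
From q3 via ε: add q10.
No new states can be added; the closed set is {q3, q9, q10, q12, q13}.

{q3, q9, q10, q12, q13}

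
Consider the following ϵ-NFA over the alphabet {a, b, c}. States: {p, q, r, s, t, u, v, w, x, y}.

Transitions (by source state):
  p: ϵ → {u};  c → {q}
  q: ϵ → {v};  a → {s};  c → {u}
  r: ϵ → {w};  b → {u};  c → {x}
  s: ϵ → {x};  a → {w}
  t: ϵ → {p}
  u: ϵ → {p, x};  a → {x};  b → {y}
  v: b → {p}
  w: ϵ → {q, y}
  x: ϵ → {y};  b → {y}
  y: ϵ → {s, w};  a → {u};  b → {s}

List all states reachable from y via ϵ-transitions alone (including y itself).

Start with {y}.
From y via ϵ: add s, w.
From s via ϵ: add x.
From w via ϵ: add q.
From q via ϵ: add v.
No new states can be added; the closed set is {q, s, v, w, x, y}.

{q, s, v, w, x, y}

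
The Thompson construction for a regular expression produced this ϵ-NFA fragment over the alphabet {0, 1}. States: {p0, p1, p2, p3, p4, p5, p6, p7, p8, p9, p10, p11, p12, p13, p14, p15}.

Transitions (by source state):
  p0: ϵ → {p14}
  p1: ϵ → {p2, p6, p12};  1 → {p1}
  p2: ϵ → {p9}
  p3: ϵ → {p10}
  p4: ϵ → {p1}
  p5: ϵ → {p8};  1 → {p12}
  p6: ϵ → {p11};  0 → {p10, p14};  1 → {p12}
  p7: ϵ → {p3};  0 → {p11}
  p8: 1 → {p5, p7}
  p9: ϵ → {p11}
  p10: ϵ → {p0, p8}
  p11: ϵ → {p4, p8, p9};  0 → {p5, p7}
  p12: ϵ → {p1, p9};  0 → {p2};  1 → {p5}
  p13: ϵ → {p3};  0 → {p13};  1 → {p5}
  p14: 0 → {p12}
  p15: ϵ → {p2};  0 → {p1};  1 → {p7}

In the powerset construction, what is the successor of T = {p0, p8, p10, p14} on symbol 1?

{p0, p3, p5, p7, p8, p10, p14}

p8 on 1 → {p5, p7}.
No 1-transition from p0, p10, p14.
Union after reading 1: {p5, p7}.
Now take the ϵ-closure:
From p5 via ϵ: add p8.
From p7 via ϵ: add p3.
From p3 via ϵ: add p10.
From p10 via ϵ: add p0.
From p0 via ϵ: add p14.
No new states can be added; the closed set is {p0, p3, p5, p7, p8, p10, p14}.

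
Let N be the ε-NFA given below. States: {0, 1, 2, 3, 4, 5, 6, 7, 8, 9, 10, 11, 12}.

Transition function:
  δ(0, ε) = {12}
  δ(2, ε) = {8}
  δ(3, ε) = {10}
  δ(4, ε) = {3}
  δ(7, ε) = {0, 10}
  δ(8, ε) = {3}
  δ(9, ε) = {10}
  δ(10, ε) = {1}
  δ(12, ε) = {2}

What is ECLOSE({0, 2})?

Start with {0, 2}.
From 0 via ε: add 12.
From 2 via ε: add 8.
From 8 via ε: add 3.
From 3 via ε: add 10.
From 10 via ε: add 1.
No new states can be added; the closed set is {0, 1, 2, 3, 8, 10, 12}.

{0, 1, 2, 3, 8, 10, 12}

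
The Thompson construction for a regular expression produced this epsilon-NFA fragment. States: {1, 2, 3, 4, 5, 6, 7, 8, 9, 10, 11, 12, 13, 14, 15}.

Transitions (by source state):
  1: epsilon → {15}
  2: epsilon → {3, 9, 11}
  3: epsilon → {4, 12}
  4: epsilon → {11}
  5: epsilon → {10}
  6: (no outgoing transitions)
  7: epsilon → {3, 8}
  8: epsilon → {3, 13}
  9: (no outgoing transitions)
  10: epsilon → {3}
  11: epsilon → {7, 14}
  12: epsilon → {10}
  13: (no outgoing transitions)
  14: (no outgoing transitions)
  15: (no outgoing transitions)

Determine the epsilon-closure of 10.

Start with {10}.
From 10 via epsilon: add 3.
From 3 via epsilon: add 4, 12.
From 4 via epsilon: add 11.
From 11 via epsilon: add 7, 14.
From 7 via epsilon: add 8.
From 8 via epsilon: add 13.
No new states can be added; the closed set is {3, 4, 7, 8, 10, 11, 12, 13, 14}.

{3, 4, 7, 8, 10, 11, 12, 13, 14}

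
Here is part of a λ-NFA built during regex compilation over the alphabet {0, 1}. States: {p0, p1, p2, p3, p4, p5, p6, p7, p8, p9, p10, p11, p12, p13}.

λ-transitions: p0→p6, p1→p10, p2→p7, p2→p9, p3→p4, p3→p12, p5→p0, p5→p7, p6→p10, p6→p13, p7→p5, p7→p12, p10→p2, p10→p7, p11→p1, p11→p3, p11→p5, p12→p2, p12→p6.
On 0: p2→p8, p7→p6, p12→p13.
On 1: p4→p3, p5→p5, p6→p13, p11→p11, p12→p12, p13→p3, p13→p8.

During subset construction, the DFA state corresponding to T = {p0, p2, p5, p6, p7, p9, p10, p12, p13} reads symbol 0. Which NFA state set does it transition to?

p2 on 0 → {p8}.
p7 on 0 → {p6}.
p12 on 0 → {p13}.
No 0-transition from p0, p5, p6, p9, p10, p13.
Union after reading 0: {p6, p8, p13}.
Now take the λ-closure:
From p6 via λ: add p10.
From p10 via λ: add p2, p7.
From p2 via λ: add p9.
From p7 via λ: add p5, p12.
From p5 via λ: add p0.
No new states can be added; the closed set is {p0, p2, p5, p6, p7, p8, p9, p10, p12, p13}.

{p0, p2, p5, p6, p7, p8, p9, p10, p12, p13}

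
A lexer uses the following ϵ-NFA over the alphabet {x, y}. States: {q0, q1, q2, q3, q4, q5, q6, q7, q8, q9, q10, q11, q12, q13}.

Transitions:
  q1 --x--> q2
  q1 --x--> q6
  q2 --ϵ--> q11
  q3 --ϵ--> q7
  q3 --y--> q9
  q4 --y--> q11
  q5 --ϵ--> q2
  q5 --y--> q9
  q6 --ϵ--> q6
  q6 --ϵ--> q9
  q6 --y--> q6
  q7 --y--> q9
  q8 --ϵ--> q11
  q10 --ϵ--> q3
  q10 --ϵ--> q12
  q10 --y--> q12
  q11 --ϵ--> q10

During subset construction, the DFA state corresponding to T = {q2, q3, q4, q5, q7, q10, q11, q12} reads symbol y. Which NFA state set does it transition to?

q3 on y → {q9}.
q4 on y → {q11}.
q5 on y → {q9}.
q7 on y → {q9}.
q10 on y → {q12}.
No y-transition from q2, q11, q12.
Union after reading y: {q9, q11, q12}.
Now take the ϵ-closure:
From q11 via ϵ: add q10.
From q10 via ϵ: add q3.
From q3 via ϵ: add q7.
No new states can be added; the closed set is {q3, q7, q9, q10, q11, q12}.

{q3, q7, q9, q10, q11, q12}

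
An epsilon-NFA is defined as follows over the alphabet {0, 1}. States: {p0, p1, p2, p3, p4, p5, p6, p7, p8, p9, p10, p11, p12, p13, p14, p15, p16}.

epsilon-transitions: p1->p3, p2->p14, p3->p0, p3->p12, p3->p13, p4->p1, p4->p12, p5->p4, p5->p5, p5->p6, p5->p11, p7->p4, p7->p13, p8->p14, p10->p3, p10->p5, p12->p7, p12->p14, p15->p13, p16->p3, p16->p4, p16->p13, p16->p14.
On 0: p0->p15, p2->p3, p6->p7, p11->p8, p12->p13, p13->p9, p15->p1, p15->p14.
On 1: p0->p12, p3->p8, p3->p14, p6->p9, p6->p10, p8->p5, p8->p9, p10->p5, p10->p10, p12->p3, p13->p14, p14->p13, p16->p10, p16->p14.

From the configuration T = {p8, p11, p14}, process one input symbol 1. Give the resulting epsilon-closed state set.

{p0, p1, p3, p4, p5, p6, p7, p9, p11, p12, p13, p14}

p8 on 1 → {p5, p9}.
p14 on 1 → {p13}.
No 1-transition from p11.
Union after reading 1: {p5, p9, p13}.
Now take the epsilon-closure:
From p5 via epsilon: add p4, p6, p11.
From p4 via epsilon: add p1, p12.
From p1 via epsilon: add p3.
From p12 via epsilon: add p7, p14.
From p3 via epsilon: add p0.
No new states can be added; the closed set is {p0, p1, p3, p4, p5, p6, p7, p9, p11, p12, p13, p14}.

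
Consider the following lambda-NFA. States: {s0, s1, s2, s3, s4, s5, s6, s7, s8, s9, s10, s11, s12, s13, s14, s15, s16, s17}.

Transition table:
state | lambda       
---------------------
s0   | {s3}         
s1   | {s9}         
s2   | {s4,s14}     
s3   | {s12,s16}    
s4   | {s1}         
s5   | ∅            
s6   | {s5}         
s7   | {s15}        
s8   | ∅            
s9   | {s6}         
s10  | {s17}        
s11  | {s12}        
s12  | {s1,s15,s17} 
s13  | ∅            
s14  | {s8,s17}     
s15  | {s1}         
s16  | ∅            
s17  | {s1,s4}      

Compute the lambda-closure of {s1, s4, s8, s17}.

Start with {s1, s4, s8, s17}.
From s1 via lambda: add s9.
From s9 via lambda: add s6.
From s6 via lambda: add s5.
No new states can be added; the closed set is {s1, s4, s5, s6, s8, s9, s17}.

{s1, s4, s5, s6, s8, s9, s17}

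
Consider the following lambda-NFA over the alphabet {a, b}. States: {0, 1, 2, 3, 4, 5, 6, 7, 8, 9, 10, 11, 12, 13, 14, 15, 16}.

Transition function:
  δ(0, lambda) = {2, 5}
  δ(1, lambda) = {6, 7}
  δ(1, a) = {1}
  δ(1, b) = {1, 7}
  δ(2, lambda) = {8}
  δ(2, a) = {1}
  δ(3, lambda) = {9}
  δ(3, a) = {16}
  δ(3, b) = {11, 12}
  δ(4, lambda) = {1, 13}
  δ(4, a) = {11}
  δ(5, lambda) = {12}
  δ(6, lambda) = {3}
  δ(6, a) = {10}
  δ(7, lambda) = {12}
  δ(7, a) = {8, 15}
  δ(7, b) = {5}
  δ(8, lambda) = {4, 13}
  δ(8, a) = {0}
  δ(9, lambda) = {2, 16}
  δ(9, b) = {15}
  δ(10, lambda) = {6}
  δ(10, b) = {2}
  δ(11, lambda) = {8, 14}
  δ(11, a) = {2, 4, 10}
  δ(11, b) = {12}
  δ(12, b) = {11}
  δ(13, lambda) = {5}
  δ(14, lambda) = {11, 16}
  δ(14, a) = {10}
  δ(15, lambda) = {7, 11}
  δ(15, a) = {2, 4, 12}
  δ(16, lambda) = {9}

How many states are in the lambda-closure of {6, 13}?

12

Start with {6, 13}.
From 6 via lambda: add 3.
From 13 via lambda: add 5.
From 3 via lambda: add 9.
From 5 via lambda: add 12.
From 9 via lambda: add 2, 16.
From 2 via lambda: add 8.
From 8 via lambda: add 4.
From 4 via lambda: add 1.
From 1 via lambda: add 7.
lambda-closure = {1, 2, 3, 4, 5, 6, 7, 8, 9, 12, 13, 16}, which has 12 states.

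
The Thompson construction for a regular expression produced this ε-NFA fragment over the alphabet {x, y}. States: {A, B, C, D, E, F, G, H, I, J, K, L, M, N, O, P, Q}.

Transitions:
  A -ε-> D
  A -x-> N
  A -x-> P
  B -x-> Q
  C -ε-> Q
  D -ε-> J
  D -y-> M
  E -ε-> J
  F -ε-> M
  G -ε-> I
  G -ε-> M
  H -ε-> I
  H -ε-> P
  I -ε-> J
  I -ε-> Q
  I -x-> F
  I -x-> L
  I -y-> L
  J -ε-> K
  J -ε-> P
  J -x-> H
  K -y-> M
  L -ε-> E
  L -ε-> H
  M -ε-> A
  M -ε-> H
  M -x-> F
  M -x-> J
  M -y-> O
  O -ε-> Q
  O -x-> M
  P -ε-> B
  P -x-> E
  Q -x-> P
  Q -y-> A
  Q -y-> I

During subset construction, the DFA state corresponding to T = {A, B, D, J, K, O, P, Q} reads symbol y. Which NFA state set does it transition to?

{A, B, D, H, I, J, K, M, P, Q}

D on y → {M}.
K on y → {M}.
Q on y → {A, I}.
No y-transition from A, B, J, O, P.
Union after reading y: {A, I, M}.
Now take the ε-closure:
From A via ε: add D.
From I via ε: add J, Q.
From M via ε: add H.
From H via ε: add P.
From J via ε: add K.
From P via ε: add B.
No new states can be added; the closed set is {A, B, D, H, I, J, K, M, P, Q}.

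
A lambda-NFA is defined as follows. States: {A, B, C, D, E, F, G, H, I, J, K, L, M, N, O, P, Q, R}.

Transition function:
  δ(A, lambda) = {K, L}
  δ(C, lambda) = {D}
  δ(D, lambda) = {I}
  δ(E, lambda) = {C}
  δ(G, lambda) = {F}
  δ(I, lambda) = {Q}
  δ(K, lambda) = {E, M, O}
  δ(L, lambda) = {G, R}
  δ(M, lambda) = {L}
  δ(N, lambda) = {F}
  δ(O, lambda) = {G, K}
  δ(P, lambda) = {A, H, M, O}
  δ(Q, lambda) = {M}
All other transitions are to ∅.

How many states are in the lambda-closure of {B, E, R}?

11

Start with {B, E, R}.
From E via lambda: add C.
From C via lambda: add D.
From D via lambda: add I.
From I via lambda: add Q.
From Q via lambda: add M.
From M via lambda: add L.
From L via lambda: add G.
From G via lambda: add F.
lambda-closure = {B, C, D, E, F, G, I, L, M, Q, R}, which has 11 states.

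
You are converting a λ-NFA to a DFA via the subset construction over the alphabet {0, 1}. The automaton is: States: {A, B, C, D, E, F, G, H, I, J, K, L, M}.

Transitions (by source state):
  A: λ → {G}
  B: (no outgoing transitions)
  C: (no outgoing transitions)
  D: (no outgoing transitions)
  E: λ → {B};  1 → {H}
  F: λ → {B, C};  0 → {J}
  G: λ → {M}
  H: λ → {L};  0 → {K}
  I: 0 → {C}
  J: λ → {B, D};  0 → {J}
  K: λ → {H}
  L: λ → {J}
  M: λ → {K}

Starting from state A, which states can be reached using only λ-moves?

Start with {A}.
From A via λ: add G.
From G via λ: add M.
From M via λ: add K.
From K via λ: add H.
From H via λ: add L.
From L via λ: add J.
From J via λ: add B, D.
No new states can be added; the closed set is {A, B, D, G, H, J, K, L, M}.

{A, B, D, G, H, J, K, L, M}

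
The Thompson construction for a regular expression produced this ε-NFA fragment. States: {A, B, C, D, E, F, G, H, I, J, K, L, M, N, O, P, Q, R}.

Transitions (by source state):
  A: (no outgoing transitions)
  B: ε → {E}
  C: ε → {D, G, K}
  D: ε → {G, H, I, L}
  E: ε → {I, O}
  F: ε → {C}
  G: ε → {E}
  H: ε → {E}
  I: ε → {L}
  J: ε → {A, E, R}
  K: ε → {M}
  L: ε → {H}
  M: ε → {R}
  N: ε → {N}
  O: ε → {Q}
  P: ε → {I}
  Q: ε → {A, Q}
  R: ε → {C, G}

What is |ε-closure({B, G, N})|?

10

Start with {B, G, N}.
From B via ε: add E.
From E via ε: add I, O.
From I via ε: add L.
From O via ε: add Q.
From L via ε: add H.
From Q via ε: add A.
ε-closure = {A, B, E, G, H, I, L, N, O, Q}, which has 10 states.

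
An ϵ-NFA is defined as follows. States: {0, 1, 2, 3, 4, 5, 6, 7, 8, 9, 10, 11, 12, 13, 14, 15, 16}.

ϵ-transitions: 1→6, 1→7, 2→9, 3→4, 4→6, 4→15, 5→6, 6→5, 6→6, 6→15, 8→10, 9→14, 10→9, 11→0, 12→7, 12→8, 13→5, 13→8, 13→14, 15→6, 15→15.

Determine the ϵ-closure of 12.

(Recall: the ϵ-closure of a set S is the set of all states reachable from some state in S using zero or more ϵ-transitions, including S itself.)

Start with {12}.
From 12 via ϵ: add 7, 8.
From 8 via ϵ: add 10.
From 10 via ϵ: add 9.
From 9 via ϵ: add 14.
No new states can be added; the closed set is {7, 8, 9, 10, 12, 14}.

{7, 8, 9, 10, 12, 14}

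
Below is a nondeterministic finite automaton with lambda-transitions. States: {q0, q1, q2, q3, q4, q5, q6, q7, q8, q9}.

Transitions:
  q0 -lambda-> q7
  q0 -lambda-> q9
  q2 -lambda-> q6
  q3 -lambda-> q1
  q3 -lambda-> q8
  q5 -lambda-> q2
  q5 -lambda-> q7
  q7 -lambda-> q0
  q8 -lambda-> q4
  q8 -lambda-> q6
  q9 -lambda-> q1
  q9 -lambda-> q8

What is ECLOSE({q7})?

Start with {q7}.
From q7 via lambda: add q0.
From q0 via lambda: add q9.
From q9 via lambda: add q1, q8.
From q8 via lambda: add q4, q6.
No new states can be added; the closed set is {q0, q1, q4, q6, q7, q8, q9}.

{q0, q1, q4, q6, q7, q8, q9}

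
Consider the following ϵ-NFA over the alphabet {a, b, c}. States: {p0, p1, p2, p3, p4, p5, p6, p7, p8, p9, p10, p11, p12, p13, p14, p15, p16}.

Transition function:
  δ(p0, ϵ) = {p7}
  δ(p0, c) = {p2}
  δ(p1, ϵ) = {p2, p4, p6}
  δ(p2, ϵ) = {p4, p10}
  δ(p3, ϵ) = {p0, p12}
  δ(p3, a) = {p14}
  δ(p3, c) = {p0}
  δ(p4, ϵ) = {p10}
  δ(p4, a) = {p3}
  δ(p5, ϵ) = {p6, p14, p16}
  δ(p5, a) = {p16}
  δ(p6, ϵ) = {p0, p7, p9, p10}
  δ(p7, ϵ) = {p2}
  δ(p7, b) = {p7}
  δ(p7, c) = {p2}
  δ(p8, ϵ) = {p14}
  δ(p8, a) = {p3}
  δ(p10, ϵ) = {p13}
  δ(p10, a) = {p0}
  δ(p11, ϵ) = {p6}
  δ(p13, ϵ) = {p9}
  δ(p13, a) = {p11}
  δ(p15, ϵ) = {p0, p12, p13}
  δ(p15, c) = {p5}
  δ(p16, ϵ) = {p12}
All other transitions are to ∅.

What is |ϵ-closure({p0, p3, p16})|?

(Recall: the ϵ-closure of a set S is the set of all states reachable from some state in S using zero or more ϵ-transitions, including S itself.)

Start with {p0, p3, p16}.
From p0 via ϵ: add p7.
From p3 via ϵ: add p12.
From p7 via ϵ: add p2.
From p2 via ϵ: add p4, p10.
From p10 via ϵ: add p13.
From p13 via ϵ: add p9.
ϵ-closure = {p0, p2, p3, p4, p7, p9, p10, p12, p13, p16}, which has 10 states.

10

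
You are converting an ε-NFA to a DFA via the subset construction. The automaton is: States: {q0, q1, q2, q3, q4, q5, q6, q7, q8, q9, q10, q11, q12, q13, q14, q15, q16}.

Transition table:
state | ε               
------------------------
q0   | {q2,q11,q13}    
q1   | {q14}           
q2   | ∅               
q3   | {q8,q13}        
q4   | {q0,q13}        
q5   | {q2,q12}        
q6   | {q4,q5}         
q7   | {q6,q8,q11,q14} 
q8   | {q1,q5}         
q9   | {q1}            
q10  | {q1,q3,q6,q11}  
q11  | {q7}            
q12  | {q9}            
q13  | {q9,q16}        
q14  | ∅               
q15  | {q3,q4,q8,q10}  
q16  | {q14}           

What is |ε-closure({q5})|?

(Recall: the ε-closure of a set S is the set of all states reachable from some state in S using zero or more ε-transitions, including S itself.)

6

Start with {q5}.
From q5 via ε: add q2, q12.
From q12 via ε: add q9.
From q9 via ε: add q1.
From q1 via ε: add q14.
ε-closure = {q1, q2, q5, q9, q12, q14}, which has 6 states.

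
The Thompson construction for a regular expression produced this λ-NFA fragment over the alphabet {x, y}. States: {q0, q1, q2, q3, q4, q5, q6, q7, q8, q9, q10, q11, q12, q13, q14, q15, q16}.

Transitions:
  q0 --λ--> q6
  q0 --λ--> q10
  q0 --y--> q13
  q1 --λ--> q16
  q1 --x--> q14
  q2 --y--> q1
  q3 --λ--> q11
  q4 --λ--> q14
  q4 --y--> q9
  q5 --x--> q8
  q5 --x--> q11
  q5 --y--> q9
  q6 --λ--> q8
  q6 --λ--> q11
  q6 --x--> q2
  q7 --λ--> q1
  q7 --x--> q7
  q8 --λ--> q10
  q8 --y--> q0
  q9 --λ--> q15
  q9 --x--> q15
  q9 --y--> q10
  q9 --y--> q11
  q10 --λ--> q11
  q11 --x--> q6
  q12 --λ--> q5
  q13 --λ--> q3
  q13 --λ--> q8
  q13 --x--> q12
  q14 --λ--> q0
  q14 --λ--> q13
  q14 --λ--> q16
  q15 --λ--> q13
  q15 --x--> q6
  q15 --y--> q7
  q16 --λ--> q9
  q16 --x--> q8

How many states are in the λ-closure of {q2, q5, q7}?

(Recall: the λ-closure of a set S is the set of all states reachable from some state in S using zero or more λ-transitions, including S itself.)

Start with {q2, q5, q7}.
From q7 via λ: add q1.
From q1 via λ: add q16.
From q16 via λ: add q9.
From q9 via λ: add q15.
From q15 via λ: add q13.
From q13 via λ: add q3, q8.
From q3 via λ: add q11.
From q8 via λ: add q10.
λ-closure = {q1, q2, q3, q5, q7, q8, q9, q10, q11, q13, q15, q16}, which has 12 states.

12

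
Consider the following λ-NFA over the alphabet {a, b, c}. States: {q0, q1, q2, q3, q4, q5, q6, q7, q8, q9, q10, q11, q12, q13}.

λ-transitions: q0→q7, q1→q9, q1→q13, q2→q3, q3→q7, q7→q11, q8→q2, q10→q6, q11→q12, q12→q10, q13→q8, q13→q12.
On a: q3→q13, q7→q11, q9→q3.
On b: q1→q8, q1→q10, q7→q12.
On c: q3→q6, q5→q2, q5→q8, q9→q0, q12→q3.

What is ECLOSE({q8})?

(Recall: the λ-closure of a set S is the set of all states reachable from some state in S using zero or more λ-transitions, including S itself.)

{q2, q3, q6, q7, q8, q10, q11, q12}

Start with {q8}.
From q8 via λ: add q2.
From q2 via λ: add q3.
From q3 via λ: add q7.
From q7 via λ: add q11.
From q11 via λ: add q12.
From q12 via λ: add q10.
From q10 via λ: add q6.
No new states can be added; the closed set is {q2, q3, q6, q7, q8, q10, q11, q12}.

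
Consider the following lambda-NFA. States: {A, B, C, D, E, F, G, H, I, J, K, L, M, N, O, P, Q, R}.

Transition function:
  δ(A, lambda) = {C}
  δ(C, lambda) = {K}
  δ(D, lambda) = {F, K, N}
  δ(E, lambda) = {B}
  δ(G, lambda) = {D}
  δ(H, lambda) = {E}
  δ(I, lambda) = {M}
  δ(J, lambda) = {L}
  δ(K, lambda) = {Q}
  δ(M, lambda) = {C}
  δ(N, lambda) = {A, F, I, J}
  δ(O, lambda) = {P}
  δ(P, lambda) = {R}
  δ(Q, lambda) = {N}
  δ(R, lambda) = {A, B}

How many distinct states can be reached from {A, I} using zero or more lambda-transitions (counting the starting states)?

Start with {A, I}.
From A via lambda: add C.
From I via lambda: add M.
From C via lambda: add K.
From K via lambda: add Q.
From Q via lambda: add N.
From N via lambda: add F, J.
From J via lambda: add L.
lambda-closure = {A, C, F, I, J, K, L, M, N, Q}, which has 10 states.

10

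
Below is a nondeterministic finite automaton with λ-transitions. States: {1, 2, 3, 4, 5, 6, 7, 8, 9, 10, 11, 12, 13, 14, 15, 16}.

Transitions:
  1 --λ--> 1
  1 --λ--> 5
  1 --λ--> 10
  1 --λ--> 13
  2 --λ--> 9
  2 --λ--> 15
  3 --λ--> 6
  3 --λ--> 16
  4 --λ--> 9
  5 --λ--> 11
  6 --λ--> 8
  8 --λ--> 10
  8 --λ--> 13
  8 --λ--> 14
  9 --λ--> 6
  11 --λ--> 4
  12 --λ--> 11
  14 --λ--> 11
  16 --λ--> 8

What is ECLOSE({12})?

{4, 6, 8, 9, 10, 11, 12, 13, 14}

Start with {12}.
From 12 via λ: add 11.
From 11 via λ: add 4.
From 4 via λ: add 9.
From 9 via λ: add 6.
From 6 via λ: add 8.
From 8 via λ: add 10, 13, 14.
No new states can be added; the closed set is {4, 6, 8, 9, 10, 11, 12, 13, 14}.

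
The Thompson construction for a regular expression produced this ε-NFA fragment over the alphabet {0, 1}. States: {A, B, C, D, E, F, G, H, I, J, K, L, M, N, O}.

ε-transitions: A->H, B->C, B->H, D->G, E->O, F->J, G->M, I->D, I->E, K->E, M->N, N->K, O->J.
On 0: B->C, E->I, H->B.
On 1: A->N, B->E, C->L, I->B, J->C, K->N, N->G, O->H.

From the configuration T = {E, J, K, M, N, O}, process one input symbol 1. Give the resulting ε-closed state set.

J on 1 → {C}.
K on 1 → {N}.
N on 1 → {G}.
O on 1 → {H}.
No 1-transition from E, M.
Union after reading 1: {C, G, H, N}.
Now take the ε-closure:
From G via ε: add M.
From N via ε: add K.
From K via ε: add E.
From E via ε: add O.
From O via ε: add J.
No new states can be added; the closed set is {C, E, G, H, J, K, M, N, O}.

{C, E, G, H, J, K, M, N, O}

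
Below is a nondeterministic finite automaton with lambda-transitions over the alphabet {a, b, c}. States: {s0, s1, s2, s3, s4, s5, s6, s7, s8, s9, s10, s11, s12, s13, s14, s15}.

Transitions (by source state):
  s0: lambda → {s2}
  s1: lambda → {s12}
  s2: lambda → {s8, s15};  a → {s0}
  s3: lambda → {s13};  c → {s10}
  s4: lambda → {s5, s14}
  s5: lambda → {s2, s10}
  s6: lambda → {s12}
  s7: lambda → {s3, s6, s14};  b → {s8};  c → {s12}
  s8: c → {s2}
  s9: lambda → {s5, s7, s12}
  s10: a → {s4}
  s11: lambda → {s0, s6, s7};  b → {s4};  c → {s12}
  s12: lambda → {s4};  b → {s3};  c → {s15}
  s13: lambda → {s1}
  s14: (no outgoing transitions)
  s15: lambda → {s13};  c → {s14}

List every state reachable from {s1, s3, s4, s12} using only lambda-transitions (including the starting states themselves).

{s1, s2, s3, s4, s5, s8, s10, s12, s13, s14, s15}

Start with {s1, s3, s4, s12}.
From s3 via lambda: add s13.
From s4 via lambda: add s5, s14.
From s5 via lambda: add s2, s10.
From s2 via lambda: add s8, s15.
No new states can be added; the closed set is {s1, s2, s3, s4, s5, s8, s10, s12, s13, s14, s15}.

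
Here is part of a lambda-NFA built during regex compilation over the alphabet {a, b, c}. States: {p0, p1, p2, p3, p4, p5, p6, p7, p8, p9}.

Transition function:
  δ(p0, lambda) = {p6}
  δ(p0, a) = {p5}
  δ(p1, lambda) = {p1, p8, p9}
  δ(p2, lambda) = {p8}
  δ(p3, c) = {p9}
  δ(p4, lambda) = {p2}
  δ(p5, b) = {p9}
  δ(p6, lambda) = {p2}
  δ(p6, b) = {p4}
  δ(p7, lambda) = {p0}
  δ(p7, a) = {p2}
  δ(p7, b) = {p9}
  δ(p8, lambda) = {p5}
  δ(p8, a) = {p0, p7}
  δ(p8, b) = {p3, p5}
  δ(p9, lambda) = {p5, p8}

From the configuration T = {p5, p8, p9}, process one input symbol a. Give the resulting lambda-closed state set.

{p0, p2, p5, p6, p7, p8}

p8 on a → {p0, p7}.
No a-transition from p5, p9.
Union after reading a: {p0, p7}.
Now take the lambda-closure:
From p0 via lambda: add p6.
From p6 via lambda: add p2.
From p2 via lambda: add p8.
From p8 via lambda: add p5.
No new states can be added; the closed set is {p0, p2, p5, p6, p7, p8}.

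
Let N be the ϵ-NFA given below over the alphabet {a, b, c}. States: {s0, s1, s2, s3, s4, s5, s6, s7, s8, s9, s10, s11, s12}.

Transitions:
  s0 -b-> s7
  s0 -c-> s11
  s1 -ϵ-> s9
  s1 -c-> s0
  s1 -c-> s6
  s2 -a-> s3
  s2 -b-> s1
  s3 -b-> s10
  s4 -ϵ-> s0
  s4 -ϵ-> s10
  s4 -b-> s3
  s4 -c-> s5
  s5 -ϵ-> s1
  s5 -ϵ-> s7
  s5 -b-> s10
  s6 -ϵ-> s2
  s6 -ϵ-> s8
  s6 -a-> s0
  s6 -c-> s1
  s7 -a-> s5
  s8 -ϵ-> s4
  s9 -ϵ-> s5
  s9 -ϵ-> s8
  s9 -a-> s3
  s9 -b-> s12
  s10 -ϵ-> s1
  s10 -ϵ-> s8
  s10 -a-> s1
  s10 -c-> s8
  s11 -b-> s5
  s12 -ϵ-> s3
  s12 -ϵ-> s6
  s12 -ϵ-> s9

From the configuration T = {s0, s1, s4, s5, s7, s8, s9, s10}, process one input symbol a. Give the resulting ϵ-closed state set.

s7 on a → {s5}.
s9 on a → {s3}.
s10 on a → {s1}.
No a-transition from s0, s1, s4, s5, s8.
Union after reading a: {s1, s3, s5}.
Now take the ϵ-closure:
From s1 via ϵ: add s9.
From s5 via ϵ: add s7.
From s9 via ϵ: add s8.
From s8 via ϵ: add s4.
From s4 via ϵ: add s0, s10.
No new states can be added; the closed set is {s0, s1, s3, s4, s5, s7, s8, s9, s10}.

{s0, s1, s3, s4, s5, s7, s8, s9, s10}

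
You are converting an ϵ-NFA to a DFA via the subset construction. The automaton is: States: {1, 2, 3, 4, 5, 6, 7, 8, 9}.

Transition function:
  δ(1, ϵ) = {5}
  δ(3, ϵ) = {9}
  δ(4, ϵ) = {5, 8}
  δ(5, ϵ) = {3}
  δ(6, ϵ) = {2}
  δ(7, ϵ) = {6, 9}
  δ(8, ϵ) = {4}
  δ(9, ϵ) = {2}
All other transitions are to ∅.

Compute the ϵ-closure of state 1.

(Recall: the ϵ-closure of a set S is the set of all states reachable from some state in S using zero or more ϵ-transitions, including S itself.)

{1, 2, 3, 5, 9}

Start with {1}.
From 1 via ϵ: add 5.
From 5 via ϵ: add 3.
From 3 via ϵ: add 9.
From 9 via ϵ: add 2.
No new states can be added; the closed set is {1, 2, 3, 5, 9}.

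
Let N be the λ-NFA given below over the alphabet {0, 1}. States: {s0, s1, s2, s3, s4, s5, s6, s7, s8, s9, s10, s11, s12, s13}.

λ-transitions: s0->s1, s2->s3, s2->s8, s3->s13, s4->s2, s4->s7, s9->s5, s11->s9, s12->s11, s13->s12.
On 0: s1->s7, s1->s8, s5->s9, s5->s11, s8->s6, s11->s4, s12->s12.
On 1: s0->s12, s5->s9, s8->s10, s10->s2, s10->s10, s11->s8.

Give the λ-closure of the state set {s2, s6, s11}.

Start with {s2, s6, s11}.
From s2 via λ: add s3, s8.
From s11 via λ: add s9.
From s3 via λ: add s13.
From s9 via λ: add s5.
From s13 via λ: add s12.
No new states can be added; the closed set is {s2, s3, s5, s6, s8, s9, s11, s12, s13}.

{s2, s3, s5, s6, s8, s9, s11, s12, s13}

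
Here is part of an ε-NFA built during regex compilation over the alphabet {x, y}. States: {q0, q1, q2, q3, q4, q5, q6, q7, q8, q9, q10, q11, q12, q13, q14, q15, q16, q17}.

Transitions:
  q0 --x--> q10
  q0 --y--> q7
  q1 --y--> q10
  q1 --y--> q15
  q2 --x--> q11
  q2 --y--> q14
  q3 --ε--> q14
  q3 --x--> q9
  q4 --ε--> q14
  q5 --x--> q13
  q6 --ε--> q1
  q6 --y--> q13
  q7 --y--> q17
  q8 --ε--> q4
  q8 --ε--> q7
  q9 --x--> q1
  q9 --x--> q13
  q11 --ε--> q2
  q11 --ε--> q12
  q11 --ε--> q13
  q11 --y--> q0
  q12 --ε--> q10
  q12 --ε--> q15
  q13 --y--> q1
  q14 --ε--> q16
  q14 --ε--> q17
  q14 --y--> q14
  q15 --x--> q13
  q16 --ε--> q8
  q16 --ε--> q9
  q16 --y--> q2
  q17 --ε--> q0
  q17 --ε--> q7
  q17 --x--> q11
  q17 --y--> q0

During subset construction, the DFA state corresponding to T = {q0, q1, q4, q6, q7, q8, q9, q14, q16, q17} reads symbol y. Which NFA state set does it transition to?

q0 on y → {q7}.
q1 on y → {q10, q15}.
q6 on y → {q13}.
q7 on y → {q17}.
q14 on y → {q14}.
q16 on y → {q2}.
q17 on y → {q0}.
No y-transition from q4, q8, q9.
Union after reading y: {q0, q2, q7, q10, q13, q14, q15, q17}.
Now take the ε-closure:
From q14 via ε: add q16.
From q16 via ε: add q8, q9.
From q8 via ε: add q4.
No new states can be added; the closed set is {q0, q2, q4, q7, q8, q9, q10, q13, q14, q15, q16, q17}.

{q0, q2, q4, q7, q8, q9, q10, q13, q14, q15, q16, q17}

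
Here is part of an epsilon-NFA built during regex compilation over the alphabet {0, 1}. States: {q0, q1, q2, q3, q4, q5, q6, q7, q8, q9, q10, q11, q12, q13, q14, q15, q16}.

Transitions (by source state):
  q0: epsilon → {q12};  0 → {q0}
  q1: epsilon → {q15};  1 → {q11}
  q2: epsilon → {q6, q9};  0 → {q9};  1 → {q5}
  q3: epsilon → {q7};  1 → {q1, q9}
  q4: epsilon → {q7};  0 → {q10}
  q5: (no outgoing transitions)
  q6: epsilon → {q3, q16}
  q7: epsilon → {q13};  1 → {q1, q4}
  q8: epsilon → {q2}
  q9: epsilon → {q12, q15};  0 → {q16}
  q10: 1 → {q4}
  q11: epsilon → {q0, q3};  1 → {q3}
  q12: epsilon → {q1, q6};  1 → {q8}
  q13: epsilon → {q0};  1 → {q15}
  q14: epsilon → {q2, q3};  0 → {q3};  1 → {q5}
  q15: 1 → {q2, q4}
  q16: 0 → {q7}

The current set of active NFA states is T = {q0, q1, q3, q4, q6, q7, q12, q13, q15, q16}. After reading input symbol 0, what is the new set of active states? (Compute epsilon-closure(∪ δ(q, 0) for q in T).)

{q0, q1, q3, q6, q7, q10, q12, q13, q15, q16}

q0 on 0 → {q0}.
q4 on 0 → {q10}.
q16 on 0 → {q7}.
No 0-transition from q1, q3, q6, q7, q12, q13, q15.
Union after reading 0: {q0, q7, q10}.
Now take the epsilon-closure:
From q0 via epsilon: add q12.
From q7 via epsilon: add q13.
From q12 via epsilon: add q1, q6.
From q1 via epsilon: add q15.
From q6 via epsilon: add q3, q16.
No new states can be added; the closed set is {q0, q1, q3, q6, q7, q10, q12, q13, q15, q16}.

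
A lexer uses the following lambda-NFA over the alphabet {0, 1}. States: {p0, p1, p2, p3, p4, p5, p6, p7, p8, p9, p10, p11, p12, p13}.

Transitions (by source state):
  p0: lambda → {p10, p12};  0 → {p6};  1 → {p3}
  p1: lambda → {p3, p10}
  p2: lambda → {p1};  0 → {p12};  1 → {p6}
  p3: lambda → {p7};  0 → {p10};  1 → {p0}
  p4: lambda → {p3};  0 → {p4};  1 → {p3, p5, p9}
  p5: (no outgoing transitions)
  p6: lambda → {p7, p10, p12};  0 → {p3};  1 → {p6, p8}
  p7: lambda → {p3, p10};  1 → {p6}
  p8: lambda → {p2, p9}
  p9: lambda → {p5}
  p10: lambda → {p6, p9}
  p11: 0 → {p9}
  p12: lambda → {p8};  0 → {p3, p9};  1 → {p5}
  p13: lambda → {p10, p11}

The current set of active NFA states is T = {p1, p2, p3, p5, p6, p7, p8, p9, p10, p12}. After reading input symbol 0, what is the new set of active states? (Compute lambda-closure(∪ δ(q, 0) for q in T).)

{p1, p2, p3, p5, p6, p7, p8, p9, p10, p12}

p2 on 0 → {p12}.
p3 on 0 → {p10}.
p6 on 0 → {p3}.
p12 on 0 → {p3, p9}.
No 0-transition from p1, p5, p7, p8, p9, p10.
Union after reading 0: {p3, p9, p10, p12}.
Now take the lambda-closure:
From p3 via lambda: add p7.
From p9 via lambda: add p5.
From p10 via lambda: add p6.
From p12 via lambda: add p8.
From p8 via lambda: add p2.
From p2 via lambda: add p1.
No new states can be added; the closed set is {p1, p2, p3, p5, p6, p7, p8, p9, p10, p12}.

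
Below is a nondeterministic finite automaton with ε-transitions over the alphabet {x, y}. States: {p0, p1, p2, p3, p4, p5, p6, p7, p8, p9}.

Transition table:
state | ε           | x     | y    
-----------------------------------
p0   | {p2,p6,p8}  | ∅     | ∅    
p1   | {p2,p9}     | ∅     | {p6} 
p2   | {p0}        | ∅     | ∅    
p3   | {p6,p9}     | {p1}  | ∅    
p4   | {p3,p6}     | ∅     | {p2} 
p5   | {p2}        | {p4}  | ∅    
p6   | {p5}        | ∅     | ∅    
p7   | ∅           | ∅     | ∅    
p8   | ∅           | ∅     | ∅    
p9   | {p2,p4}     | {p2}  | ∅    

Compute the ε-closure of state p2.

Start with {p2}.
From p2 via ε: add p0.
From p0 via ε: add p6, p8.
From p6 via ε: add p5.
No new states can be added; the closed set is {p0, p2, p5, p6, p8}.

{p0, p2, p5, p6, p8}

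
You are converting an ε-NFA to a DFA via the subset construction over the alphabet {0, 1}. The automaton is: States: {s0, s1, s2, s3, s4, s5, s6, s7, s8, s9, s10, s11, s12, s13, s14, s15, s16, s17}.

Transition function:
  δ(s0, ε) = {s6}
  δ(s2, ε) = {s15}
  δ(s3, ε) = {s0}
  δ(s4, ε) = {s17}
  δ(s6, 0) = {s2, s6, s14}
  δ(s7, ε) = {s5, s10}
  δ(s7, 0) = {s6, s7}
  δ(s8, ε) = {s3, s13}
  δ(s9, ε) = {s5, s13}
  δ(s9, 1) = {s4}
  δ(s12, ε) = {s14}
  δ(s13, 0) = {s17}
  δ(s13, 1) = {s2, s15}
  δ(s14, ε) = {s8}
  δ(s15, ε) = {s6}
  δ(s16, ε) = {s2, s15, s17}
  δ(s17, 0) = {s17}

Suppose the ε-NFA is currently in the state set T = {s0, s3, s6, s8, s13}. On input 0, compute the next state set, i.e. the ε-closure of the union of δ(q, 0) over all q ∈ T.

s6 on 0 → {s2, s6, s14}.
s13 on 0 → {s17}.
No 0-transition from s0, s3, s8.
Union after reading 0: {s2, s6, s14, s17}.
Now take the ε-closure:
From s2 via ε: add s15.
From s14 via ε: add s8.
From s8 via ε: add s3, s13.
From s3 via ε: add s0.
No new states can be added; the closed set is {s0, s2, s3, s6, s8, s13, s14, s15, s17}.

{s0, s2, s3, s6, s8, s13, s14, s15, s17}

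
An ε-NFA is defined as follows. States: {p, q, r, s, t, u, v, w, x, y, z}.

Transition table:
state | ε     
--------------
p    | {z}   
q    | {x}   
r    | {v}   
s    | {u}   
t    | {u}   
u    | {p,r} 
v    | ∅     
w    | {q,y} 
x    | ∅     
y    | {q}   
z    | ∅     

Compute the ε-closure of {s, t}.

Start with {s, t}.
From s via ε: add u.
From u via ε: add p, r.
From p via ε: add z.
From r via ε: add v.
No new states can be added; the closed set is {p, r, s, t, u, v, z}.

{p, r, s, t, u, v, z}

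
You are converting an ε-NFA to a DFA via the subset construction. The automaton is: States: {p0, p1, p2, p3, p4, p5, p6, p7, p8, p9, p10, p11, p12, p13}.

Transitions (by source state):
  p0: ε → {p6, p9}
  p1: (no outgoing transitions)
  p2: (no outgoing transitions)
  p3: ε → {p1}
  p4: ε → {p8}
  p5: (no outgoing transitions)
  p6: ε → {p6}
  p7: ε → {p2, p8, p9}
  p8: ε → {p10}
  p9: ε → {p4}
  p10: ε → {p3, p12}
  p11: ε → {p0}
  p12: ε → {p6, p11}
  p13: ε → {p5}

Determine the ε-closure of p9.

Start with {p9}.
From p9 via ε: add p4.
From p4 via ε: add p8.
From p8 via ε: add p10.
From p10 via ε: add p3, p12.
From p3 via ε: add p1.
From p12 via ε: add p6, p11.
From p11 via ε: add p0.
No new states can be added; the closed set is {p0, p1, p3, p4, p6, p8, p9, p10, p11, p12}.

{p0, p1, p3, p4, p6, p8, p9, p10, p11, p12}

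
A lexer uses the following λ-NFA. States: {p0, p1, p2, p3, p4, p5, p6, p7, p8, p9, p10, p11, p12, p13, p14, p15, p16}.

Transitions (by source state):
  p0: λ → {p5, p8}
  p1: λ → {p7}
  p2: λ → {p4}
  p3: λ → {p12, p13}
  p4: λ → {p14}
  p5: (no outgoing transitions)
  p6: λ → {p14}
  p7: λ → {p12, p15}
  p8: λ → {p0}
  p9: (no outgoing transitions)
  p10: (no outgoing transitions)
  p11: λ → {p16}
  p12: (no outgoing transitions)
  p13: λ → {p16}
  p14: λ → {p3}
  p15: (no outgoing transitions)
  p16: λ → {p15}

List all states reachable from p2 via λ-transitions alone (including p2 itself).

{p2, p3, p4, p12, p13, p14, p15, p16}

Start with {p2}.
From p2 via λ: add p4.
From p4 via λ: add p14.
From p14 via λ: add p3.
From p3 via λ: add p12, p13.
From p13 via λ: add p16.
From p16 via λ: add p15.
No new states can be added; the closed set is {p2, p3, p4, p12, p13, p14, p15, p16}.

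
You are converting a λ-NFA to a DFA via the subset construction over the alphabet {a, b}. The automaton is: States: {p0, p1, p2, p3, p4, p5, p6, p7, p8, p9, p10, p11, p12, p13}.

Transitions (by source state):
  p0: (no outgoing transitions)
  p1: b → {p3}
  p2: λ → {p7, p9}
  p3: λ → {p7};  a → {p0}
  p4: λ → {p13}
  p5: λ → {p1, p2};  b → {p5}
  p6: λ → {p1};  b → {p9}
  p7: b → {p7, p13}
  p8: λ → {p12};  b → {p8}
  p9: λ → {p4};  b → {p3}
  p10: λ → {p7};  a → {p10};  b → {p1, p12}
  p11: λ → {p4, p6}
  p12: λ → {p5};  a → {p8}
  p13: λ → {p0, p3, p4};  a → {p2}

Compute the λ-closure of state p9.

Start with {p9}.
From p9 via λ: add p4.
From p4 via λ: add p13.
From p13 via λ: add p0, p3.
From p3 via λ: add p7.
No new states can be added; the closed set is {p0, p3, p4, p7, p9, p13}.

{p0, p3, p4, p7, p9, p13}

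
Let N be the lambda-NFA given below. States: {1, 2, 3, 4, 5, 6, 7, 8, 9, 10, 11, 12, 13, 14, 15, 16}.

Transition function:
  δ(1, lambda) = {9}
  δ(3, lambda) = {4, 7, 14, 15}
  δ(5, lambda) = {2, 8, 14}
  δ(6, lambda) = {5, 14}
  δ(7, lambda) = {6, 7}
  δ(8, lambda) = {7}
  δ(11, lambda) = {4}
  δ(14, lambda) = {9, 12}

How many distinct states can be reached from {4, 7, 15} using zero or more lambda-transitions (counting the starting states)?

Start with {4, 7, 15}.
From 7 via lambda: add 6.
From 6 via lambda: add 5, 14.
From 5 via lambda: add 2, 8.
From 14 via lambda: add 9, 12.
lambda-closure = {2, 4, 5, 6, 7, 8, 9, 12, 14, 15}, which has 10 states.

10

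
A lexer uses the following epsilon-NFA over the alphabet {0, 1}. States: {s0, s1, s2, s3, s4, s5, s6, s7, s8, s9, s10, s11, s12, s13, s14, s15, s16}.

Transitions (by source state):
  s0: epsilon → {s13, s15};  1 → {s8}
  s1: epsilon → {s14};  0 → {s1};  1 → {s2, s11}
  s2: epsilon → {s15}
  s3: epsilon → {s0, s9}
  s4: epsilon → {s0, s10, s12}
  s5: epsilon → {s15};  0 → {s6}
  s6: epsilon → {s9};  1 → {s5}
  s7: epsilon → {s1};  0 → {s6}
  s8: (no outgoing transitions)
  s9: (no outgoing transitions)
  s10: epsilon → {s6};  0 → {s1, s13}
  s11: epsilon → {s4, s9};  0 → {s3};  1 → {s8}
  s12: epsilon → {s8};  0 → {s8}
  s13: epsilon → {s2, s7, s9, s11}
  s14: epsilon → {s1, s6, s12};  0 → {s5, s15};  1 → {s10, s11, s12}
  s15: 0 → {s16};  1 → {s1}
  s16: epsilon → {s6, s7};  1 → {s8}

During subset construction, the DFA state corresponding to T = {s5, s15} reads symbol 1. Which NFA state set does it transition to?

{s1, s6, s8, s9, s12, s14}

s15 on 1 → {s1}.
No 1-transition from s5.
Union after reading 1: {s1}.
Now take the epsilon-closure:
From s1 via epsilon: add s14.
From s14 via epsilon: add s6, s12.
From s6 via epsilon: add s9.
From s12 via epsilon: add s8.
No new states can be added; the closed set is {s1, s6, s8, s9, s12, s14}.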